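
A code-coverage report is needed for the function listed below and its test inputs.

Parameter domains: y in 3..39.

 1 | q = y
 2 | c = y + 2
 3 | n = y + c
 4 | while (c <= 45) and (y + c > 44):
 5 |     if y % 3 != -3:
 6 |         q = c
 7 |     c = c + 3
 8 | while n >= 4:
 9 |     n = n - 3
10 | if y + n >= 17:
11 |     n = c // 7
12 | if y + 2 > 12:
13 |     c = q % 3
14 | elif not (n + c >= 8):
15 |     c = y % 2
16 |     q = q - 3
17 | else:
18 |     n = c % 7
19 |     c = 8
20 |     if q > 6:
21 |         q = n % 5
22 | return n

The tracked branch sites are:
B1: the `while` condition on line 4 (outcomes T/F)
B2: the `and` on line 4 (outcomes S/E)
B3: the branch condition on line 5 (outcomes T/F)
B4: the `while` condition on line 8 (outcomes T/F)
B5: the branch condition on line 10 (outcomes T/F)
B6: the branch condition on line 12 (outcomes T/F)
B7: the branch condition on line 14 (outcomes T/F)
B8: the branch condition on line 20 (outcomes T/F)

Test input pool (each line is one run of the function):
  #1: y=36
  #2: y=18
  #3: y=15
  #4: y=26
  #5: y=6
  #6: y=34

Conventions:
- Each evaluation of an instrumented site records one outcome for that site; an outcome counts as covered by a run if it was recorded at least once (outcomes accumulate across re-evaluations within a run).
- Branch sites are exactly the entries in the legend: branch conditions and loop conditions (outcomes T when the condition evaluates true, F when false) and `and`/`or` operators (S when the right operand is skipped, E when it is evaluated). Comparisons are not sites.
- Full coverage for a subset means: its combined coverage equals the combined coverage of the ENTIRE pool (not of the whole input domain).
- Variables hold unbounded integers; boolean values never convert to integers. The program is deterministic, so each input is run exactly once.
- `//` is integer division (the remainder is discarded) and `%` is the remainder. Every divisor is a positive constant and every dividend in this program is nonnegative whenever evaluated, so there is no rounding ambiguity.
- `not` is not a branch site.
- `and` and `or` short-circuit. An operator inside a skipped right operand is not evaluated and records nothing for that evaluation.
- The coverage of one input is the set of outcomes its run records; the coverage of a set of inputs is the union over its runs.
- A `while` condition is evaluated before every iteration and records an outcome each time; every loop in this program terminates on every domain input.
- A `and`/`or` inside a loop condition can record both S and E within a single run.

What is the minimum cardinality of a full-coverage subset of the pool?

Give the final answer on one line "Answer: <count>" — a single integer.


input #1, y=36: events B2->E, B1->T, B3->T, B2->E, B1->T, B3->T, B2->E, B1->T, B3->T, B2->S, B1->F, B4->T, B4->T, B4->T, ...; outcomes B1=T, B1=F, B2=S, B2=E, B3=T, B4=T, B4=F, B5=T, B6=T
input #2, y=18: events B2->E, B1->F, B4->T, B4->T, B4->T, B4->T, B4->T, B4->T, B4->T, B4->T, B4->T, B4->T, B4->T, B4->T, ...; outcomes B1=F, B2=E, B4=T, B4=F, B5=T, B6=T
input #3, y=15: events B2->E, B1->F, B4->T, B4->T, B4->T, B4->T, B4->T, B4->T, B4->T, B4->T, B4->T, B4->T, B4->F, B5->T, ...; outcomes B1=F, B2=E, B4=T, B4=F, B5=T, B6=T
input #4, y=26: events B2->E, B1->T, B3->T, B2->E, B1->T, B3->T, B2->E, B1->T, B3->T, B2->E, B1->T, B3->T, B2->E, B1->T, ...; outcomes B1=T, B1=F, B2=S, B2=E, B3=T, B4=T, B4=F, B5=T, B6=T
input #5, y=6: events B2->E, B1->F, B4->T, B4->T, B4->T, B4->T, B4->F, B5->F, B6->F, B7->F, B8->F; outcomes B1=F, B2=E, B4=T, B4=F, B5=F, B6=F, B7=F, B8=F
input #6, y=34: events B2->E, B1->T, B3->T, B2->E, B1->T, B3->T, B2->E, B1->T, B3->T, B2->E, B1->T, B3->T, B2->S, B1->F, ...; outcomes B1=T, B1=F, B2=S, B2=E, B3=T, B4=T, B4=F, B5=T, B6=T
pool-wide coverage (13 outcomes): B1=T, B1=F, B2=S, B2=E, B3=T, B4=T, B4=F, B5=T, B5=F, B6=T, B6=F, B7=F, B8=F
checked all size-1 subsets: none covers 13 outcomes (max 9/13)
at size 2, {1, 5} reaches all 13 outcomes; every lexicographically earlier size-2 subset fails
Answer: 2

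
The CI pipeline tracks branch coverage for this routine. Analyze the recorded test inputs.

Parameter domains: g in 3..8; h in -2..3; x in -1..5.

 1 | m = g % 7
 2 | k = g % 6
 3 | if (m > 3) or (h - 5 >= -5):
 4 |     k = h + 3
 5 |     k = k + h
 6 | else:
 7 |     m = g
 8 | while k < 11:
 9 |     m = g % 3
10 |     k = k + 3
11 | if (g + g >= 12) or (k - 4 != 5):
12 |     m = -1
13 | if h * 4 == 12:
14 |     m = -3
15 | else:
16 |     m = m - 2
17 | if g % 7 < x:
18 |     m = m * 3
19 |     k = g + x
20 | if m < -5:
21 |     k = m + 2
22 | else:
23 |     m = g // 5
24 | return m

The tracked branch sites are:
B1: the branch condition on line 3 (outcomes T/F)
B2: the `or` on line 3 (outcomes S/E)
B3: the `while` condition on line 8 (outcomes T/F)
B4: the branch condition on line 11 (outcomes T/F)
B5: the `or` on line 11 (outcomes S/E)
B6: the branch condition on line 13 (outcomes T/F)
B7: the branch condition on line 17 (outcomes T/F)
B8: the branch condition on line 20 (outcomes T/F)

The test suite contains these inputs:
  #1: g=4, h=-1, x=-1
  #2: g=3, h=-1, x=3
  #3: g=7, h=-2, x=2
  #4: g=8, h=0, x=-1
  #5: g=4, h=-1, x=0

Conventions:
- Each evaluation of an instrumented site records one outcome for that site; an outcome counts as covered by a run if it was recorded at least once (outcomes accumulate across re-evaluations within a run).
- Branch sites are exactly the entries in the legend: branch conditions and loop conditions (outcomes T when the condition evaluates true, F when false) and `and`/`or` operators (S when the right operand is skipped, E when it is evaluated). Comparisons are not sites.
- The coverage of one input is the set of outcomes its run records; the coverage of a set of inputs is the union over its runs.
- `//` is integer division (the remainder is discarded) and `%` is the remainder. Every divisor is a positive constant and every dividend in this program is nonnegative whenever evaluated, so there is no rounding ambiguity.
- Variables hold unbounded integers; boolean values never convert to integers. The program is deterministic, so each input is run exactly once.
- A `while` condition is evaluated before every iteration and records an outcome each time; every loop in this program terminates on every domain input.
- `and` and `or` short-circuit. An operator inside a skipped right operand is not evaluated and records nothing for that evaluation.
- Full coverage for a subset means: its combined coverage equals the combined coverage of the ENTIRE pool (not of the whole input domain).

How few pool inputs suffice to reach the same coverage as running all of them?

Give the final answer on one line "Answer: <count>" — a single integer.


run #1 (g=4, h=-1, x=-1) runs B2->S, B1->T, B3->T, B3->T, B3->T, B3->T, B3->F, B5->E, B4->T, B6->F, B7->F, B8->F; records B1=T, B2=S, B3=T, B3=F, B4=T, B5=E, B6=F, B7=F, B8=F
run #2 (g=3, h=-1, x=3) runs B2->E, B1->F, B3->T, B3->T, B3->T, B3->F, B5->E, B4->T, B6->F, B7->F, B8->F; records B1=F, B2=E, B3=T, B3=F, B4=T, B5=E, B6=F, B7=F, B8=F
run #3 (g=7, h=-2, x=2) runs B2->E, B1->F, B3->T, B3->T, B3->T, B3->T, B3->F, B5->S, B4->T, B6->F, B7->T, B8->T; records B1=F, B2=E, B3=T, B3=F, B4=T, B5=S, B6=F, B7=T, B8=T
run #4 (g=8, h=0, x=-1) runs B2->E, B1->T, B3->T, B3->T, B3->T, B3->F, B5->S, B4->T, B6->F, B7->F, B8->F; records B1=T, B2=E, B3=T, B3=F, B4=T, B5=S, B6=F, B7=F, B8=F
run #5 (g=4, h=-1, x=0) runs B2->S, B1->T, B3->T, B3->T, B3->T, B3->T, B3->F, B5->E, B4->T, B6->F, B7->F, B8->F; records B1=T, B2=S, B3=T, B3=F, B4=T, B5=E, B6=F, B7=F, B8=F
union over all inputs: B1=T, B1=F, B2=S, B2=E, B3=T, B3=F, B4=T, B5=S, B5=E, B6=F, B7=T, B7=F, B8=T, B8=F (14 outcomes)
every size-1 subset falls short of the 14 outcomes (best: 9/14)
size 2: inputs {1, 3} cover all 14 outcomes, and no lexicographically smaller subset of this size does
Answer: 2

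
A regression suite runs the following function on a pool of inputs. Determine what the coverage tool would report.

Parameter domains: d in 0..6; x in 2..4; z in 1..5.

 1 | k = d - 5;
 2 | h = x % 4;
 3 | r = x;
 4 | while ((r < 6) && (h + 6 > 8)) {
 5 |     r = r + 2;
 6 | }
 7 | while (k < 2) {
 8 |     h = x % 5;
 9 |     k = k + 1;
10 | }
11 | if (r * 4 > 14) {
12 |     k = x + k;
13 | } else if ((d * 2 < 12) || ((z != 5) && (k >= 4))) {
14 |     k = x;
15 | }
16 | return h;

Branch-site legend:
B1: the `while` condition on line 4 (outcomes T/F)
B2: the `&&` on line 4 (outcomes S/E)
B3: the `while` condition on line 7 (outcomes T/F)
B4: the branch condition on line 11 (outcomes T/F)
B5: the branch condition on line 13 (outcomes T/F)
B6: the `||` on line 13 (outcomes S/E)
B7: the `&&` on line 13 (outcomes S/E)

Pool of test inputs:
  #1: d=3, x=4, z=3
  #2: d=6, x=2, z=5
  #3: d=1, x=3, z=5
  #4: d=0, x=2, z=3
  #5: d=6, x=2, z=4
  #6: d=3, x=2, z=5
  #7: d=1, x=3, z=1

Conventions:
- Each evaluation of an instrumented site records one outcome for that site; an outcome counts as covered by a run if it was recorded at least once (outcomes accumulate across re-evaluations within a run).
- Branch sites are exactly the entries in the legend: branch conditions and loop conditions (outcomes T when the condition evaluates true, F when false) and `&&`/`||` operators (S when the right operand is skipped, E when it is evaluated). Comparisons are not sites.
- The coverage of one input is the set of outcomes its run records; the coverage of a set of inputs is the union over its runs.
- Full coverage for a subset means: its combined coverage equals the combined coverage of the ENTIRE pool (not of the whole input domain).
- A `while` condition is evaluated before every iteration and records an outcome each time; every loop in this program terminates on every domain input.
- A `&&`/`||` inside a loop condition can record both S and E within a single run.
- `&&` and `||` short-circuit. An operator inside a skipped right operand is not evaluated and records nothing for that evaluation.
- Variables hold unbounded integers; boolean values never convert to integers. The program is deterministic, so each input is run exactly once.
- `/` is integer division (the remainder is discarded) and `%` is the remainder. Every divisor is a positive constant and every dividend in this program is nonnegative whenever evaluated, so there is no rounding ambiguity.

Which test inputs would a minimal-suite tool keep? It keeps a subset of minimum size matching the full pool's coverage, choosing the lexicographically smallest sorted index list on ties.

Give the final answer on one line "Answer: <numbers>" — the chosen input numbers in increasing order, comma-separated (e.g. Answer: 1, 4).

#1 (d=3, x=4, z=3) -> B2->E, B1->F, B3->T, B3->T, B3->T, B3->T, B3->F, B4->T; covered: B1=F, B2=E, B3=T, B3=F, B4=T
#2 (d=6, x=2, z=5) -> B2->E, B1->F, B3->T, B3->F, B4->F, B6->E, B7->S, B5->F; covered: B1=F, B2=E, B3=T, B3=F, B4=F, B5=F, B6=E, B7=S
#3 (d=1, x=3, z=5) -> B2->E, B1->T, B2->E, B1->T, B2->S, B1->F, B3->T, B3->T, B3->T, B3->T, B3->T, B3->T, B3->F, B4->T; covered: B1=T, B1=F, B2=S, B2=E, B3=T, B3=F, B4=T
#4 (d=0, x=2, z=3) -> B2->E, B1->F, B3->T, B3->T, B3->T, B3->T, B3->T, B3->T, B3->T, B3->F, B4->F, B6->S, B5->T; covered: B1=F, B2=E, B3=T, B3=F, B4=F, B5=T, B6=S
#5 (d=6, x=2, z=4) -> B2->E, B1->F, B3->T, B3->F, B4->F, B6->E, B7->E, B5->F; covered: B1=F, B2=E, B3=T, B3=F, B4=F, B5=F, B6=E, B7=E
#6 (d=3, x=2, z=5) -> B2->E, B1->F, B3->T, B3->T, B3->T, B3->T, B3->F, B4->F, B6->S, B5->T; covered: B1=F, B2=E, B3=T, B3=F, B4=F, B5=T, B6=S
#7 (d=1, x=3, z=1) -> B2->E, B1->T, B2->E, B1->T, B2->S, B1->F, B3->T, B3->T, B3->T, B3->T, B3->T, B3->T, B3->F, B4->T; covered: B1=T, B1=F, B2=S, B2=E, B3=T, B3=F, B4=T
the full pool covers 14 outcomes: B1=T, B1=F, B2=S, B2=E, B3=T, B3=F, B4=T, B4=F, B5=T, B5=F, B6=S, B6=E, B7=S, B7=E
size 1 is not enough: best union over all size-1 subsets is 8/14
size 2 is not enough: best union over all size-2 subsets is 11/14
size 3 is not enough: best union over all size-3 subsets is 13/14
inputs {2, 3, 4, 5} (size 4) cover everything; no size-4 subset with a lexicographically smaller index list covers all 14

Answer: 2, 3, 4, 5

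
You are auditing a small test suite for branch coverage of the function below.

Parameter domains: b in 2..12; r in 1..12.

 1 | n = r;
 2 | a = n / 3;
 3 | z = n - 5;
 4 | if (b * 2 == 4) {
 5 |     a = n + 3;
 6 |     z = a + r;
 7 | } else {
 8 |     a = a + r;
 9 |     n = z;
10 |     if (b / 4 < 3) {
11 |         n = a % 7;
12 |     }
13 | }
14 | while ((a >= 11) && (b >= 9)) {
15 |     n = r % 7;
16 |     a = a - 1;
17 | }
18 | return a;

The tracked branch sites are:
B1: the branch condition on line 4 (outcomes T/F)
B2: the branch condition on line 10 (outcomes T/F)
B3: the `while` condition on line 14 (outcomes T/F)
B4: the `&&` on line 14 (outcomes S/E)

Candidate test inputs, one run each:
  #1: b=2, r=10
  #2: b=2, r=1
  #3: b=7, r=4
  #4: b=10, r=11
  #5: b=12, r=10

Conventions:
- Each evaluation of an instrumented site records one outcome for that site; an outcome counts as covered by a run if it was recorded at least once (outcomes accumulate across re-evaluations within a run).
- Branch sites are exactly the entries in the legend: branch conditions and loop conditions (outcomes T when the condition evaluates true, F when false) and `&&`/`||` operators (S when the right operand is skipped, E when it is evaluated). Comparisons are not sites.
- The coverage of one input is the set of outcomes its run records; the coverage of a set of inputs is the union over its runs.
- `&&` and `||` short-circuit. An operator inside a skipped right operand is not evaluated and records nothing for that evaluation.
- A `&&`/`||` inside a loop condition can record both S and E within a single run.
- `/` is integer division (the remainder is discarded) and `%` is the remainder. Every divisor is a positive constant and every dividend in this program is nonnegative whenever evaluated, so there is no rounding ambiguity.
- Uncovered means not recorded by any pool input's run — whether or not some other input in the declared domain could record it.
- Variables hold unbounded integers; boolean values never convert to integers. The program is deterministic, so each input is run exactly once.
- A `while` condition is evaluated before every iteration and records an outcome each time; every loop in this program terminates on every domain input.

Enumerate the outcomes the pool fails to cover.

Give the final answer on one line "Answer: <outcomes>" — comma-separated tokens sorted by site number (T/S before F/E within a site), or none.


#1 (b=2, r=10) -> covered: B1=T, B3=F, B4=E
#2 (b=2, r=1) -> covered: B1=T, B3=F, B4=S
#3 (b=7, r=4) -> covered: B1=F, B2=T, B3=F, B4=S
#4 (b=10, r=11) -> covered: B1=F, B2=T, B3=T, B3=F, B4=S, B4=E
#5 (b=12, r=10) -> covered: B1=F, B2=F, B3=T, B3=F, B4=S, B4=E
union over the pool: B1=T, B1=F, B2=T, B2=F, B3=T, B3=F, B4=S, B4=E
uncovered (0 of 8): none
Answer: none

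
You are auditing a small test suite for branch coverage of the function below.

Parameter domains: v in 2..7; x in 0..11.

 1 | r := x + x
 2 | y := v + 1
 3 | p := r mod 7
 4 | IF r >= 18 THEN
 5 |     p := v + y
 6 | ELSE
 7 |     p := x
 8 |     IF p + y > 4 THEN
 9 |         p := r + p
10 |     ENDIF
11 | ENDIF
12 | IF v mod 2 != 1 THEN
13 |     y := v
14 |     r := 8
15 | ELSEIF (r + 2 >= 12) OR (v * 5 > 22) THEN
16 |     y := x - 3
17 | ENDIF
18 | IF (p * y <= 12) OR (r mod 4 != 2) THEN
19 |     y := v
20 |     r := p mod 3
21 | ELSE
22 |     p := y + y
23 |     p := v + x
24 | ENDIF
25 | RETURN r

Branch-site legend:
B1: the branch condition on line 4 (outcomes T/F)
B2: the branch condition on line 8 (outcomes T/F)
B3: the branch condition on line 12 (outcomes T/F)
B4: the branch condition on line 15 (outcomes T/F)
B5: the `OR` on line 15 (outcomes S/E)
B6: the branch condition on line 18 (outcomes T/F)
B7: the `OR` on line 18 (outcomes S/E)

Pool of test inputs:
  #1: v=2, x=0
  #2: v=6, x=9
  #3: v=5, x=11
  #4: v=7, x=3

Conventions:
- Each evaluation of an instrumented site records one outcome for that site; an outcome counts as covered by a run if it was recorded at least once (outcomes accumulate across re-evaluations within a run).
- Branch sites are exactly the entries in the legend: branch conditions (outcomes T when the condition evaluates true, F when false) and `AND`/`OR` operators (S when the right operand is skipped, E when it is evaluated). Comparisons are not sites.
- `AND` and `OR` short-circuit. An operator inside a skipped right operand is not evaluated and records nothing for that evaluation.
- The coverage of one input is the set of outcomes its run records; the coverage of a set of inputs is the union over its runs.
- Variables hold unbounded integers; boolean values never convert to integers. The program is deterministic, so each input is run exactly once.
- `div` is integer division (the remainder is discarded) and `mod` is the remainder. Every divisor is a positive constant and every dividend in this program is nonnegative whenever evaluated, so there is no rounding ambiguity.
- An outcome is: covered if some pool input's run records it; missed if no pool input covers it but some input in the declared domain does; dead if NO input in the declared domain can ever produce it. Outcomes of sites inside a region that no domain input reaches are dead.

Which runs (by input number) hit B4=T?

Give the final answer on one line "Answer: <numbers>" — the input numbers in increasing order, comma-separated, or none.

input #1 (v=2, x=0): misses B4=T
input #2 (v=6, x=9): misses B4=T
input #3 (v=5, x=11): covers B4=T
input #4 (v=7, x=3): covers B4=T

Answer: 3, 4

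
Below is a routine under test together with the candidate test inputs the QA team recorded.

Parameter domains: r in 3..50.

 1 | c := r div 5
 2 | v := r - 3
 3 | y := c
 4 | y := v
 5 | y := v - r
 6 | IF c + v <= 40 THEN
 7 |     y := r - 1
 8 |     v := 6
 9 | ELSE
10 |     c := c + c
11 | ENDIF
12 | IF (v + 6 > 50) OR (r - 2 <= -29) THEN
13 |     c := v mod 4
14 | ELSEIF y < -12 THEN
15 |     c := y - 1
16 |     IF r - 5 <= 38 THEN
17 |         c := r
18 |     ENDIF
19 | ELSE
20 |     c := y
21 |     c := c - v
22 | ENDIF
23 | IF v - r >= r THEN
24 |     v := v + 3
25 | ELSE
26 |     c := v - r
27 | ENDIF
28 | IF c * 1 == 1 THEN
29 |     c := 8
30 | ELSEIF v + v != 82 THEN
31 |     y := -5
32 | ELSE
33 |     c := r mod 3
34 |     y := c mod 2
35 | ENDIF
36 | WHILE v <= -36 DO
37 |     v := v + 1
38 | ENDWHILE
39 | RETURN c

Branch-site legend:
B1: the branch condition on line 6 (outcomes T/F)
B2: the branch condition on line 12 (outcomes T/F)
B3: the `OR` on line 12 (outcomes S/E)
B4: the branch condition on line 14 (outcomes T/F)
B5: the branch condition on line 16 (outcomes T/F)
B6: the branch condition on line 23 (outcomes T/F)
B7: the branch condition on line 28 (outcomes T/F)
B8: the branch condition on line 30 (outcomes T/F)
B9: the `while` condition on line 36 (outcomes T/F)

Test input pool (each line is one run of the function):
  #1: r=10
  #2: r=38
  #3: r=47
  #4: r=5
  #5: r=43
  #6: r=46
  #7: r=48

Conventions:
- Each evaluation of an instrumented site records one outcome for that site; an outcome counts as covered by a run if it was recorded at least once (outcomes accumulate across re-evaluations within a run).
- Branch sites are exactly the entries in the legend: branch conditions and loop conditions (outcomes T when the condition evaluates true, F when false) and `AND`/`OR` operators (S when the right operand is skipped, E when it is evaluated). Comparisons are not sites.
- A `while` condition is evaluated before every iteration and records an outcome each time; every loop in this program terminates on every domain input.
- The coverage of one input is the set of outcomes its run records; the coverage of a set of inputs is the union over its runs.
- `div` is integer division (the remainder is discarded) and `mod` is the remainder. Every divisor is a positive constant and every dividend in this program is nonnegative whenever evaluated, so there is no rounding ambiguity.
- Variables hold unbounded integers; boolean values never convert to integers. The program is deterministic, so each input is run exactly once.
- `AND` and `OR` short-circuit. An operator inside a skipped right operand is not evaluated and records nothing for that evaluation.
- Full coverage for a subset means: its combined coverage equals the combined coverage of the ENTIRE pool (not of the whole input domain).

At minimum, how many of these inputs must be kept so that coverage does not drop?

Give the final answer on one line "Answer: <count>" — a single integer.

input #1 (r=10): covers B1=T, B2=F, B3=E, B4=F, B6=F, B7=F, B8=T, B9=F
input #2 (r=38): covers B1=F, B2=F, B3=E, B4=F, B6=F, B7=F, B8=T, B9=F
input #3 (r=47): covers B1=F, B2=F, B3=E, B4=F, B6=F, B7=F, B8=T, B9=F
input #4 (r=5): covers B1=T, B2=F, B3=E, B4=F, B6=F, B7=T, B9=F
input #5 (r=43): covers B1=F, B2=F, B3=E, B4=F, B6=F, B7=F, B8=T, B9=F
input #6 (r=46): covers B1=F, B2=F, B3=E, B4=F, B6=F, B7=F, B8=T, B9=F
input #7 (r=48): covers B1=F, B2=T, B3=S, B6=F, B7=F, B8=T, B9=F
pool-wide coverage (12 outcomes): B1=T, B1=F, B2=T, B2=F, B3=S, B3=E, B4=F, B6=F, B7=T, B7=F, B8=T, B9=F
every size-1 subset falls short of the 12 outcomes (best: 8/12)
at size 2, {4, 7} reaches all 12 outcomes; every lexicographically earlier size-2 subset fails

Answer: 2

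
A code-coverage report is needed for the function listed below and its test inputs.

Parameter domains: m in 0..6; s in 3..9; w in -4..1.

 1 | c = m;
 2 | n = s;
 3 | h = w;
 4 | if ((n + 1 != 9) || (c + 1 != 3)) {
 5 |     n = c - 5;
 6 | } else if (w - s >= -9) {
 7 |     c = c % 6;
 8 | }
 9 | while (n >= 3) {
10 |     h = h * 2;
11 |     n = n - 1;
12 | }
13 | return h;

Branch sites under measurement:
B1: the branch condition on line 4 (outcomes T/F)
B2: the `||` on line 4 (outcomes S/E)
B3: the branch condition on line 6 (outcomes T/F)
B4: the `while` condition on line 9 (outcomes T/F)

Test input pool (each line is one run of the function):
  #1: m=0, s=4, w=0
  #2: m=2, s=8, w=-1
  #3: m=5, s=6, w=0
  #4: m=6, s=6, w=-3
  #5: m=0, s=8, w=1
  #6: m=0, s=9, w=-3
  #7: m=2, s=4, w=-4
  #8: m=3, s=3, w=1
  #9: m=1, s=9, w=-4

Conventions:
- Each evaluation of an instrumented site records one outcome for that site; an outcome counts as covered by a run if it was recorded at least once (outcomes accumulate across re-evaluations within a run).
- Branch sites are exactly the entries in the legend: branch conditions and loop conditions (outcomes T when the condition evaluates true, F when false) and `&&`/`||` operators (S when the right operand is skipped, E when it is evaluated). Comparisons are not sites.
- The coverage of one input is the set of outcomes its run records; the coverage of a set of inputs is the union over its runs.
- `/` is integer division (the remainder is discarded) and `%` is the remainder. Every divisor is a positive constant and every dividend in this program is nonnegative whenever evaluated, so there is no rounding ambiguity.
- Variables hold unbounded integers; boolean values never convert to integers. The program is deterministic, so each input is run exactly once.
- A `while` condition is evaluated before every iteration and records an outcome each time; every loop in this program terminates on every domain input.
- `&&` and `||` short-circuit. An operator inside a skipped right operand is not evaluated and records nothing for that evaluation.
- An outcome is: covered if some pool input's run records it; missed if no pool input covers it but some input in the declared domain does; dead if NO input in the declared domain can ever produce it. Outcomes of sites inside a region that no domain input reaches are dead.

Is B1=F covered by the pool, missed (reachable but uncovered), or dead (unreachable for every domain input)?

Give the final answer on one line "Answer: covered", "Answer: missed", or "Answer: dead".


B1=F is recorded by pool input(s) 2 -> covered
Answer: covered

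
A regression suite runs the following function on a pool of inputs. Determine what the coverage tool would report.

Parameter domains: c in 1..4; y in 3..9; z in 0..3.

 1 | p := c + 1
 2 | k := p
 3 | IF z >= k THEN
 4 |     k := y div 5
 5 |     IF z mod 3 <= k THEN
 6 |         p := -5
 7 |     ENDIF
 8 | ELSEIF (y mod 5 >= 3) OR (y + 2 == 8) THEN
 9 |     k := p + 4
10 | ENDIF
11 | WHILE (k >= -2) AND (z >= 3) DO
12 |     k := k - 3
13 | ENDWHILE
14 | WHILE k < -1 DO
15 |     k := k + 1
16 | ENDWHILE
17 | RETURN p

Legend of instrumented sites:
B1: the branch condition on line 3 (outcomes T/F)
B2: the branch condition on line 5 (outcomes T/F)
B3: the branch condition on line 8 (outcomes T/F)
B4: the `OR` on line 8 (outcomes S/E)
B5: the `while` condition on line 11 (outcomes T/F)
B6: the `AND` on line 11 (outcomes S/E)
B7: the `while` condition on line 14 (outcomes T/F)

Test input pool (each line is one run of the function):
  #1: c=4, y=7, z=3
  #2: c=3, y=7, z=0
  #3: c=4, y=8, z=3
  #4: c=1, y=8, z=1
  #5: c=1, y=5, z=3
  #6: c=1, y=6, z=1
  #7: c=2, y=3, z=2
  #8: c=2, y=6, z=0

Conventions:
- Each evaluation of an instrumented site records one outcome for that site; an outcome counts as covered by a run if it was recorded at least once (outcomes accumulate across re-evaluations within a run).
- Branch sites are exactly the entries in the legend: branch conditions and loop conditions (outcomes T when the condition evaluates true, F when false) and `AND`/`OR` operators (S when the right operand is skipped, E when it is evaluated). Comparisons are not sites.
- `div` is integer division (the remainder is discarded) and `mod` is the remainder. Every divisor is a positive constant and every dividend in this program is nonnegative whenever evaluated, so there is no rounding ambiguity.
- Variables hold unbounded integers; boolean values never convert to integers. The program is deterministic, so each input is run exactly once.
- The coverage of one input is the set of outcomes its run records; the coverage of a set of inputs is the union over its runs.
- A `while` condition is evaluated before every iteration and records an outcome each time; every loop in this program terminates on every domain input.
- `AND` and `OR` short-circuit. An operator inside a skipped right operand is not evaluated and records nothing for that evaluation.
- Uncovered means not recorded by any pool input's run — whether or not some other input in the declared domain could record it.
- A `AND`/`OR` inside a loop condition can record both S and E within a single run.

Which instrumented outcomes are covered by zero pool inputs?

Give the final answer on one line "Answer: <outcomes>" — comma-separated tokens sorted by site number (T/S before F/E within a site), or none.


input #1, c=4, y=7, z=3: events B1->F, B4->E, B3->F, B6->E, B5->T, B6->E, B5->T, B6->E, B5->T, B6->S, B5->F, B7->T, B7->T, B7->T, ...; outcomes B1=F, B3=F, B4=E, B5=T, B5=F, B6=S, B6=E, B7=T, B7=F
input #2, c=3, y=7, z=0: events B1->F, B4->E, B3->F, B6->E, B5->F, B7->F; outcomes B1=F, B3=F, B4=E, B5=F, B6=E, B7=F
input #3, c=4, y=8, z=3: events B1->F, B4->S, B3->T, B6->E, B5->T, B6->E, B5->T, B6->E, B5->T, B6->E, B5->T, B6->S, B5->F, B7->T, ...; outcomes B1=F, B3=T, B4=S, B5=T, B5=F, B6=S, B6=E, B7=T, B7=F
input #4, c=1, y=8, z=1: events B1->F, B4->S, B3->T, B6->E, B5->F, B7->F; outcomes B1=F, B3=T, B4=S, B5=F, B6=E, B7=F
input #5, c=1, y=5, z=3: events B1->T, B2->T, B6->E, B5->T, B6->E, B5->T, B6->S, B5->F, B7->T, B7->T, B7->T, B7->T, B7->F; outcomes B1=T, B2=T, B5=T, B5=F, B6=S, B6=E, B7=T, B7=F
input #6, c=1, y=6, z=1: events B1->F, B4->E, B3->T, B6->E, B5->F, B7->F; outcomes B1=F, B3=T, B4=E, B5=F, B6=E, B7=F
input #7, c=2, y=3, z=2: events B1->F, B4->S, B3->T, B6->E, B5->F, B7->F; outcomes B1=F, B3=T, B4=S, B5=F, B6=E, B7=F
input #8, c=2, y=6, z=0: events B1->F, B4->E, B3->T, B6->E, B5->F, B7->F; outcomes B1=F, B3=T, B4=E, B5=F, B6=E, B7=F
union over the pool: B1=T, B1=F, B2=T, B3=T, B3=F, B4=S, B4=E, B5=T, B5=F, B6=S, B6=E, B7=T, B7=F
uncovered (1 of 14): B2=F
Answer: B2=F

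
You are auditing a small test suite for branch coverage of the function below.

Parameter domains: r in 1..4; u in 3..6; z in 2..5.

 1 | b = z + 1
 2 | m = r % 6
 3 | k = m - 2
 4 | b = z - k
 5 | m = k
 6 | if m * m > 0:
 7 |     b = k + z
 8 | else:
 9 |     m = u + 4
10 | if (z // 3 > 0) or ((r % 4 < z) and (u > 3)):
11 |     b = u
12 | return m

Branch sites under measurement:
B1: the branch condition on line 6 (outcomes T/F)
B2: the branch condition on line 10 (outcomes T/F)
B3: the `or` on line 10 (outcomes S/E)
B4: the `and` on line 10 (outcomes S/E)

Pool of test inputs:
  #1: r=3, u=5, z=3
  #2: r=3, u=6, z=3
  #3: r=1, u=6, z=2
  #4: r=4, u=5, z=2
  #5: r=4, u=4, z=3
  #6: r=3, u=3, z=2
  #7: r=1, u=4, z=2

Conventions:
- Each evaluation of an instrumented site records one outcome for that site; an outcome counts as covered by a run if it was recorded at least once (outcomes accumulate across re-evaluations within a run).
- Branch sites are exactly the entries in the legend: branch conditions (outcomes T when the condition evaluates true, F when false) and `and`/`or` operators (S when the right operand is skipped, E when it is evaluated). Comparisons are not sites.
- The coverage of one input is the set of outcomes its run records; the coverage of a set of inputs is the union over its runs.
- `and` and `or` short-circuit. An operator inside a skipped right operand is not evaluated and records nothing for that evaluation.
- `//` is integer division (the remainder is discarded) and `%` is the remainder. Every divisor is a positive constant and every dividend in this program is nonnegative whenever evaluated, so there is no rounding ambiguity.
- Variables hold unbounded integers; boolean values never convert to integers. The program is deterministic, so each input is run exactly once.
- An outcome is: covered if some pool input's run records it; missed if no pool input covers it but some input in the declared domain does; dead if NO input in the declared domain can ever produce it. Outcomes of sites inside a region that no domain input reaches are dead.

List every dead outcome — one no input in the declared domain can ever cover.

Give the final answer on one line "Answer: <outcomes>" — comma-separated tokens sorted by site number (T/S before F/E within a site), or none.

exhaustive pass over the 64-input domain:
  reachable outcomes have witnesses, e.g. B1=T (e.g. r=1, u=3, z=2), B1=F (e.g. r=2, u=3, z=2), B2=T (e.g. r=1, u=3, z=3), B2=F (e.g. r=1, u=3, z=2)

Answer: none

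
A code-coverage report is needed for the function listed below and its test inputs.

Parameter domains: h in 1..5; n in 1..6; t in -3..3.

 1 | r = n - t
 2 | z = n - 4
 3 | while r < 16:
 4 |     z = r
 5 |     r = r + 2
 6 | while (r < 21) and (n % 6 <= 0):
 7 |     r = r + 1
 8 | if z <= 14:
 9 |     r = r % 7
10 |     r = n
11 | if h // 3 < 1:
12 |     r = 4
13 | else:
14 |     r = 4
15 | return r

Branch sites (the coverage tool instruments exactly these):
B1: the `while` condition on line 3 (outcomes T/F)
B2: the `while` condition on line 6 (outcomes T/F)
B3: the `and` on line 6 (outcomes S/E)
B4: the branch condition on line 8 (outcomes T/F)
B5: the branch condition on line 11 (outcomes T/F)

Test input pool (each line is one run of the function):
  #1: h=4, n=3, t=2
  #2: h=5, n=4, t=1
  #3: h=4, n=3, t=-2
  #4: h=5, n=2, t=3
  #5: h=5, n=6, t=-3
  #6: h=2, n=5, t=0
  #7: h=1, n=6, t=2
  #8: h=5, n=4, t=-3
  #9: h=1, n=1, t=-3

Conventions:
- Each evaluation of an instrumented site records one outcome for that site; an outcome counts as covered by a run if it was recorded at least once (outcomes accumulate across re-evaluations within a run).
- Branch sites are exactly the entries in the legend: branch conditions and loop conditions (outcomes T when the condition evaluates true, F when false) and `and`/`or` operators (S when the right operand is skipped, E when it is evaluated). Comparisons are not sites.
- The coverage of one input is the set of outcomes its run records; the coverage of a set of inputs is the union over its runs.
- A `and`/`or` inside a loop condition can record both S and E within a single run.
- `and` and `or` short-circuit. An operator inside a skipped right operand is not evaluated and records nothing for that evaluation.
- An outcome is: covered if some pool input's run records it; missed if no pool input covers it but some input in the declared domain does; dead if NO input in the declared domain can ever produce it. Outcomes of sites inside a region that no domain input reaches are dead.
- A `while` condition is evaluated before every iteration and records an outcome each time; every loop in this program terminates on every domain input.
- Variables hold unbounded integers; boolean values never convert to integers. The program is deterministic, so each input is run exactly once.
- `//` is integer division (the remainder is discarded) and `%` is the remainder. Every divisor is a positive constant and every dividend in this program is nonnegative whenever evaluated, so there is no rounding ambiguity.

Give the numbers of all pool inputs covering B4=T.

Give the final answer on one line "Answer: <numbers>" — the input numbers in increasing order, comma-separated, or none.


input #1 (h=4, n=3, t=2): does not record B4=T
input #2 (h=5, n=4, t=1): does not record B4=T
input #3 (h=4, n=3, t=-2): does not record B4=T
input #4 (h=5, n=2, t=3): does not record B4=T
input #5 (h=5, n=6, t=-3): does not record B4=T
input #6 (h=2, n=5, t=0): does not record B4=T
input #7 (h=1, n=6, t=2): records B4=T
input #8 (h=5, n=4, t=-3): does not record B4=T
input #9 (h=1, n=1, t=-3): records B4=T
Answer: 7, 9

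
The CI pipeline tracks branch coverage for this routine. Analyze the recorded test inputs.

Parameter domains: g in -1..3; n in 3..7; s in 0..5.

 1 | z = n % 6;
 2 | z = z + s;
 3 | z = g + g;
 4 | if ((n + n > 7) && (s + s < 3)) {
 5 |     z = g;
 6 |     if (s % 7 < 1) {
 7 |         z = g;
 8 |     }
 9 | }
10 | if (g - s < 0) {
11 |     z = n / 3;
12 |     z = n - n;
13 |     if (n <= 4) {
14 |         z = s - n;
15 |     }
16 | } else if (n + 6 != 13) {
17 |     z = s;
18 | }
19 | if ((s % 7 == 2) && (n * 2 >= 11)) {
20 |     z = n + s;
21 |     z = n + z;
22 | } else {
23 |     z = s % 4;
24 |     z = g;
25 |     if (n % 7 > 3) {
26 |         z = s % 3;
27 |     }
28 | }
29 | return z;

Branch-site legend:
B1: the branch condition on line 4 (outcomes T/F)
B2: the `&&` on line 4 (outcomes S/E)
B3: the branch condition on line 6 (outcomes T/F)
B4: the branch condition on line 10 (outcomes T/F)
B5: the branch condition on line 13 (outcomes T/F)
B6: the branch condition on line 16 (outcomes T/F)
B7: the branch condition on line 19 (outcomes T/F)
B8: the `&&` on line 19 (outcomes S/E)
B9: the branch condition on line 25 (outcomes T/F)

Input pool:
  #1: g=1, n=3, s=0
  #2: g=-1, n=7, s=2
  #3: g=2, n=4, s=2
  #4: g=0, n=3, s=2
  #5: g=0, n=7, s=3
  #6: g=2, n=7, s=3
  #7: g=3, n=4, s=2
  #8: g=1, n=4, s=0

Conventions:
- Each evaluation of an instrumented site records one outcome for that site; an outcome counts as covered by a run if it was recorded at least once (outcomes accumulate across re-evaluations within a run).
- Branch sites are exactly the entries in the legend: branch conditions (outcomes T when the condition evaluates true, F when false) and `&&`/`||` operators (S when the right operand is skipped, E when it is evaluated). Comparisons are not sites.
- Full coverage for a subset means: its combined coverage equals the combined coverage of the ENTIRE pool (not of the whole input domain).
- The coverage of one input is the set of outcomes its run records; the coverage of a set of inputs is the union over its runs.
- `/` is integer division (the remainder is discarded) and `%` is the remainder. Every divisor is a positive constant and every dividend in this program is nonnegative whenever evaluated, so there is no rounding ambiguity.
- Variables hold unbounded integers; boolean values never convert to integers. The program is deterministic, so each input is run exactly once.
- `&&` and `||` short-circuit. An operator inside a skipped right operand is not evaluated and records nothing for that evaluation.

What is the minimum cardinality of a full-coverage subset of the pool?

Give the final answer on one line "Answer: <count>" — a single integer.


#1 (g=1, n=3, s=0) -> covered: B1=F, B2=S, B4=F, B6=T, B7=F, B8=S, B9=F
#2 (g=-1, n=7, s=2) -> covered: B1=F, B2=E, B4=T, B5=F, B7=T, B8=E
#3 (g=2, n=4, s=2) -> covered: B1=F, B2=E, B4=F, B6=T, B7=F, B8=E, B9=T
#4 (g=0, n=3, s=2) -> covered: B1=F, B2=S, B4=T, B5=T, B7=F, B8=E, B9=F
#5 (g=0, n=7, s=3) -> covered: B1=F, B2=E, B4=T, B5=F, B7=F, B8=S, B9=F
#6 (g=2, n=7, s=3) -> covered: B1=F, B2=E, B4=T, B5=F, B7=F, B8=S, B9=F
#7 (g=3, n=4, s=2) -> covered: B1=F, B2=E, B4=F, B6=T, B7=F, B8=E, B9=T
#8 (g=1, n=4, s=0) -> covered: B1=T, B2=E, B3=T, B4=F, B6=T, B7=F, B8=S, B9=T
the full pool covers 16 outcomes: B1=T, B1=F, B2=S, B2=E, B3=T, B4=T, B4=F, B5=T, B5=F, B6=T, B7=T, B7=F, B8=S, B8=E, B9=T, B9=F
every size-1 subset falls short of the 16 outcomes (best: 8/16)
every size-2 subset falls short of the 16 outcomes (best: 14/16)
at size 3, {2, 4, 8} reaches all 16 outcomes; every lexicographically earlier size-3 subset fails
Answer: 3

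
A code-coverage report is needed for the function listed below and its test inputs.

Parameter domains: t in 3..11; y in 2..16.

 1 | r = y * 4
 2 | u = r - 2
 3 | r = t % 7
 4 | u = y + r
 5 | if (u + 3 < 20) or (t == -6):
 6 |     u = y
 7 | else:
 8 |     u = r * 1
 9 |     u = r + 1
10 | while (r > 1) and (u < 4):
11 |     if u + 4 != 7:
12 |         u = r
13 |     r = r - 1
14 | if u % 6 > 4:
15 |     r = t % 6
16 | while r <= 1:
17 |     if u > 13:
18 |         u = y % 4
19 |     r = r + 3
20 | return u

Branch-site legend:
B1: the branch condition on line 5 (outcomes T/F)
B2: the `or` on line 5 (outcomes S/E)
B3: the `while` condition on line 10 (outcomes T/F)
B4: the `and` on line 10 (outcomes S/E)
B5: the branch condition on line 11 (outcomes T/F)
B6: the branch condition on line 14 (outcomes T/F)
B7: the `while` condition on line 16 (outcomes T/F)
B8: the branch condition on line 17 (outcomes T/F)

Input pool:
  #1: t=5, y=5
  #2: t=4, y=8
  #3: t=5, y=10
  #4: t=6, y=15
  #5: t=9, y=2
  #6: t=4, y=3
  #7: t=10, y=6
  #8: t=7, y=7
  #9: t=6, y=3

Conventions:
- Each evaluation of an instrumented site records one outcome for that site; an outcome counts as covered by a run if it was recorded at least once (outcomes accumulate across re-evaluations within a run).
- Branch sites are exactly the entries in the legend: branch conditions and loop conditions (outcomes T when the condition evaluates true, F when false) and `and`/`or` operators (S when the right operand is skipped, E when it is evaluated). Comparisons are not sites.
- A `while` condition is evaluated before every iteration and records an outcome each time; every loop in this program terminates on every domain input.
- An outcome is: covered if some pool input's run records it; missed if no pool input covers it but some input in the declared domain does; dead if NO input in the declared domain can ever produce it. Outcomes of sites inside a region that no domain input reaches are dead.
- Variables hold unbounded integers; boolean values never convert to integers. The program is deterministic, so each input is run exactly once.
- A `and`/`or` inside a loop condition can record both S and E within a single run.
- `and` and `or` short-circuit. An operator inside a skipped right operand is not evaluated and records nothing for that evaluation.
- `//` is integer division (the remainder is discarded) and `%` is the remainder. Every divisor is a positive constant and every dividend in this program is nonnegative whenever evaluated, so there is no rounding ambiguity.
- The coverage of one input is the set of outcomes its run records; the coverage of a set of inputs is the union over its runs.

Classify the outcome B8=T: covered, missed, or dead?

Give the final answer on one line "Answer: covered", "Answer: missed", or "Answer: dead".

no pool input records B8=T
but domain input (t=7, y=14) does record it -> reachable, so missed

Answer: missed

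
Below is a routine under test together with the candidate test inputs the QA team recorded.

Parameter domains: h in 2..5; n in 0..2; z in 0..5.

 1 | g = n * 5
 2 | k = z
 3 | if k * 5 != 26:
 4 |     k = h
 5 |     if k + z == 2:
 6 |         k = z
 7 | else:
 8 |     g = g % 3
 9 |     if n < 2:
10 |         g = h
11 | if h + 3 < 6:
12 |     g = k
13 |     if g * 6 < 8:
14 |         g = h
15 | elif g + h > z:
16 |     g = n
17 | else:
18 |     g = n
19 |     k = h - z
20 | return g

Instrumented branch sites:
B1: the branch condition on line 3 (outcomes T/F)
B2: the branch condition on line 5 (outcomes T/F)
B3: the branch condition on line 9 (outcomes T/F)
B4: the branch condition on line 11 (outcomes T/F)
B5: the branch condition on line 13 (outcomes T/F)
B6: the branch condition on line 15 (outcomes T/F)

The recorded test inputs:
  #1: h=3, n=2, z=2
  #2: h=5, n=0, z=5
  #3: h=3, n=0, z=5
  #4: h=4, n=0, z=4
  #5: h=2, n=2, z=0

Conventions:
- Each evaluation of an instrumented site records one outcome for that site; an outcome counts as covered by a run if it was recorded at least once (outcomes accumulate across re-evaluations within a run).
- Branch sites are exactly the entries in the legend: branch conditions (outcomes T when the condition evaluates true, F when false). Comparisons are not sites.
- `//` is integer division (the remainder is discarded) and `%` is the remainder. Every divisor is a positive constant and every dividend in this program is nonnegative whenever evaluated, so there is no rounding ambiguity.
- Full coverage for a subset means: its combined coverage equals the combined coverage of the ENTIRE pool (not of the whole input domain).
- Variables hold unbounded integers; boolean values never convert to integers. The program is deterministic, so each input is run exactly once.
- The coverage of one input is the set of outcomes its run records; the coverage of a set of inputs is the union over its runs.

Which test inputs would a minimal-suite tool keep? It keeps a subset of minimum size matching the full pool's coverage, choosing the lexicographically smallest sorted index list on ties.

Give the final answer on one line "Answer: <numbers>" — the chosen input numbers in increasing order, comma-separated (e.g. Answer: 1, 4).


run #1 (h=3, n=2, z=2) runs B1->T, B2->F, B4->F, B6->T; records B1=T, B2=F, B4=F, B6=T
run #2 (h=5, n=0, z=5) runs B1->T, B2->F, B4->F, B6->F; records B1=T, B2=F, B4=F, B6=F
run #3 (h=3, n=0, z=5) runs B1->T, B2->F, B4->F, B6->F; records B1=T, B2=F, B4=F, B6=F
run #4 (h=4, n=0, z=4) runs B1->T, B2->F, B4->F, B6->F; records B1=T, B2=F, B4=F, B6=F
run #5 (h=2, n=2, z=0) runs B1->T, B2->T, B4->T, B5->T; records B1=T, B2=T, B4=T, B5=T
pool-wide coverage (8 outcomes): B1=T, B2=T, B2=F, B4=T, B4=F, B5=T, B6=T, B6=F
every size-1 subset falls short of the 8 outcomes (best: 4/8)
every size-2 subset falls short of the 8 outcomes (best: 7/8)
at size 3, {1, 2, 5} reaches all 8 outcomes; every lexicographically earlier size-3 subset fails
Answer: 1, 2, 5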